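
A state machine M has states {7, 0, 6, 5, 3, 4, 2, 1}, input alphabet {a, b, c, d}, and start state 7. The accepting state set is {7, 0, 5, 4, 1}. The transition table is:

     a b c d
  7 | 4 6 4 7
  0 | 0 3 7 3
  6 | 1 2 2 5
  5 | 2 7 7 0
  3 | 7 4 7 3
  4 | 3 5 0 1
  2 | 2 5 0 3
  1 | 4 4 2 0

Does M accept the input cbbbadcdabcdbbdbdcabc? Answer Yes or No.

start at 7
read 'c': 7 → 4
read 'b': 4 → 5
read 'b': 5 → 7
read 'b': 7 → 6
read 'a': 6 → 1
read 'd': 1 → 0
read 'c': 0 → 7
read 'd': 7 → 7
read 'a': 7 → 4
read 'b': 4 → 5
read 'c': 5 → 7
read 'd': 7 → 7
read 'b': 7 → 6
read 'b': 6 → 2
read 'd': 2 → 3
read 'b': 3 → 4
read 'd': 4 → 1
read 'c': 1 → 2
read 'a': 2 → 2
read 'b': 2 → 5
read 'c': 5 → 7
End state 7 is accepting.

Yes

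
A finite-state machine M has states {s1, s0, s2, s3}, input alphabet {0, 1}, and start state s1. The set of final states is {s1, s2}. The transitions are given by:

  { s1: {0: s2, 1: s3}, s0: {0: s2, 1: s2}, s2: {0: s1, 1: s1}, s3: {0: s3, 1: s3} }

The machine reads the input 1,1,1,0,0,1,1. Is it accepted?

No

start at s1
read '1': s1 → s3
read '1': s3 → s3
read '1': s3 → s3
read '0': s3 → s3
read '0': s3 → s3
read '1': s3 → s3
read '1': s3 → s3
End state s3 is not accepting.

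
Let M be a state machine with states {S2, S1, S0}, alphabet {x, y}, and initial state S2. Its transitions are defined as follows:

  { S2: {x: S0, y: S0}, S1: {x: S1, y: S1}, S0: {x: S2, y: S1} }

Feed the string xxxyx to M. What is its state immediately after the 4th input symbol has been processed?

S1

start at S2
read 'x': S2 → S0
read 'x': S0 → S2
read 'x': S2 → S0
read 'y': S0 → S1
After 4 symbols: S1.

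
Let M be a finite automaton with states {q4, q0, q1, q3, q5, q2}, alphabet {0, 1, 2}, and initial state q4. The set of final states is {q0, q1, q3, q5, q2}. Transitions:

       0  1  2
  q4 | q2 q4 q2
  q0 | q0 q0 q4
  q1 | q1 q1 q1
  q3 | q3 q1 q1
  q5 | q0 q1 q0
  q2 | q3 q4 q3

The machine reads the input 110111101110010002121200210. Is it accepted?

start at q4
read '1': q4 → q4
read '1': q4 → q4
read '0': q4 → q2
read '1': q2 → q4
read '1': q4 → q4
read '1': q4 → q4
read '1': q4 → q4
read '0': q4 → q2
read '1': q2 → q4
read '1': q4 → q4
read '1': q4 → q4
read '0': q4 → q2
read '0': q2 → q3
read '1': q3 → q1
read '0': q1 → q1
read '0': q1 → q1
read '0': q1 → q1
read '2': q1 → q1
read '1': q1 → q1
read '2': q1 → q1
read '1': q1 → q1
read '2': q1 → q1
read '0': q1 → q1
read '0': q1 → q1
read '2': q1 → q1
read '1': q1 → q1
read '0': q1 → q1
End state q1 is accepting.

Yes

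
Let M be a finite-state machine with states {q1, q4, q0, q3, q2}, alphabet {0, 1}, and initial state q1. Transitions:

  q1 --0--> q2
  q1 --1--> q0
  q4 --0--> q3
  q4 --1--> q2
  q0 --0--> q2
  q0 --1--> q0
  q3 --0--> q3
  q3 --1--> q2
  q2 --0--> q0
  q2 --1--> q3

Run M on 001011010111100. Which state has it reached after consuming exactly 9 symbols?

Trace: q1 -0-> q2 -0-> q0 -1-> q0 -0-> q2 -1-> q3 -1-> q2 -0-> q0 -1-> q0 -0-> q2
After 9 symbols: q2.

q2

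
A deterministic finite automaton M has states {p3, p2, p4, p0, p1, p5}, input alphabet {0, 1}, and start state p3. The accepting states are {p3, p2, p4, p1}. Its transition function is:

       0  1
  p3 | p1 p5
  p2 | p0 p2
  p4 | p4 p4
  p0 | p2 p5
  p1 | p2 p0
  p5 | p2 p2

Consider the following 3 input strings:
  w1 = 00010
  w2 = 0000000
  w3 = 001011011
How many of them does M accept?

w1: p3 → p1 → p2 → p0 → p5 → p2  → end p2, accepted
w2: p3 → p1 → p2 → p0 → p2 → p0 → p2 → p0  → end p0, rejected
w3: p3 → p1 → p2 → p2 → p0 → p5 → p2 → p0 → p5 → p2  → end p2, accepted

2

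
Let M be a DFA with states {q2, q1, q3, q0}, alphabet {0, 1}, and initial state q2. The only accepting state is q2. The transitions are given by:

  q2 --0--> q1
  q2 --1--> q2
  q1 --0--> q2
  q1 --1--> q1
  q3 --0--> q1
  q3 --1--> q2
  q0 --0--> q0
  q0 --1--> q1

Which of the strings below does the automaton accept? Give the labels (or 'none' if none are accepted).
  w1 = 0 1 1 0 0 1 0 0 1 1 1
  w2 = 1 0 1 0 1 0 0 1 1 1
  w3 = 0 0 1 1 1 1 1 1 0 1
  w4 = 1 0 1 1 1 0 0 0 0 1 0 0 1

w1: q2 → q1 → q1 → q1 → q2 → q1 → q1 → q2 → q1 → q1 → q1 → q1  → end q1, rejected
w2: q2 → q2 → q1 → q1 → q2 → q2 → q1 → q2 → q2 → q2 → q2  → end q2, accepted
w3: q2 → q1 → q2 → q2 → q2 → q2 → q2 → q2 → q2 → q1 → q1  → end q1, rejected
w4: q2 → q2 → q1 → q1 → q1 → q1 → q2 → q1 → q2 → q1 → q1 → q2 → q1 → q1  → end q1, rejected

w2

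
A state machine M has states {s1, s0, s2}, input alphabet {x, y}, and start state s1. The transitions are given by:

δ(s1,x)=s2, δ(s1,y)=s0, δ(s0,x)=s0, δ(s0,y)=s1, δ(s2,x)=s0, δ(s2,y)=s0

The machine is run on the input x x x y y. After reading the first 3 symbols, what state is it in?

s1 → s2 → s0 → s0
After 3 symbols: s0.

s0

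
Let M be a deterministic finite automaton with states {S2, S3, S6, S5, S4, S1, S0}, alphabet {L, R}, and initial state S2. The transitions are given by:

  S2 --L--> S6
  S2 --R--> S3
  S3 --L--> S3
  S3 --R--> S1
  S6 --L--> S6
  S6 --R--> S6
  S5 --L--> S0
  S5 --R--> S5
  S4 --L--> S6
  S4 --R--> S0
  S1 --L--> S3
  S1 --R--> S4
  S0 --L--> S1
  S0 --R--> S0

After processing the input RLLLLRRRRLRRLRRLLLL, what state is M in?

S2 → S3 → S3 → S3 → S3 → S3 → S1 → S4 → S0 → S0 → S1 → S4 → S0 → S1 → S4 → S0 → S1 → S3 → S3 → S3

S3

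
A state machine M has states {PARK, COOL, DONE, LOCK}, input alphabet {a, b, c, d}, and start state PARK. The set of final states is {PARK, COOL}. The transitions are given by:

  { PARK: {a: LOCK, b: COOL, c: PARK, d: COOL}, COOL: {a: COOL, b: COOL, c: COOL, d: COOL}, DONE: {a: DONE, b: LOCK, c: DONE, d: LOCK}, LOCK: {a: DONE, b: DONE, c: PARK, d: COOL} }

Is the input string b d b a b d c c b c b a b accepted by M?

Yes

Trace: PARK -b-> COOL -d-> COOL -b-> COOL -a-> COOL -b-> COOL -d-> COOL -c-> COOL -c-> COOL -b-> COOL -c-> COOL -b-> COOL -a-> COOL -b-> COOL
End state COOL is accepting.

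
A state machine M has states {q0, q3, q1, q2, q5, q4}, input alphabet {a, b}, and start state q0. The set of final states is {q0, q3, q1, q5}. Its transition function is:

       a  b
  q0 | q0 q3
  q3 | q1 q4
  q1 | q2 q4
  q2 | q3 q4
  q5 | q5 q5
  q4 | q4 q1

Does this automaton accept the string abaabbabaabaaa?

Yes

q0 → q0 → q3 → q1 → q2 → q4 → q1 → q2 → q4 → q4 → q4 → q1 → q2 → q3 → q1
End state q1 is accepting.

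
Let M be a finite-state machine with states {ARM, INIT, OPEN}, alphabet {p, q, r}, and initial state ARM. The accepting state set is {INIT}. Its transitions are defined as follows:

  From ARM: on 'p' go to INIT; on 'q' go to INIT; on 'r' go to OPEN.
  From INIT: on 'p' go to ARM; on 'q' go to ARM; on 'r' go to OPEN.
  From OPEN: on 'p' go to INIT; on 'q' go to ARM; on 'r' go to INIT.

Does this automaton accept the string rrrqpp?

No

Trace: ARM -r-> OPEN -r-> INIT -r-> OPEN -q-> ARM -p-> INIT -p-> ARM
End state ARM is not accepting.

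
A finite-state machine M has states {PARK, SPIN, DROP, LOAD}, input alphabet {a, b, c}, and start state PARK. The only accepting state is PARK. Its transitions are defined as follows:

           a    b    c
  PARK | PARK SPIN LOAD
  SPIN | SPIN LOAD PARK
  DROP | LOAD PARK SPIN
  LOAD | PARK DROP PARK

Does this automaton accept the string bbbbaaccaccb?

No

PARK → SPIN → LOAD → DROP → PARK → PARK → PARK → LOAD → PARK → PARK → LOAD → PARK → SPIN
End state SPIN is not accepting.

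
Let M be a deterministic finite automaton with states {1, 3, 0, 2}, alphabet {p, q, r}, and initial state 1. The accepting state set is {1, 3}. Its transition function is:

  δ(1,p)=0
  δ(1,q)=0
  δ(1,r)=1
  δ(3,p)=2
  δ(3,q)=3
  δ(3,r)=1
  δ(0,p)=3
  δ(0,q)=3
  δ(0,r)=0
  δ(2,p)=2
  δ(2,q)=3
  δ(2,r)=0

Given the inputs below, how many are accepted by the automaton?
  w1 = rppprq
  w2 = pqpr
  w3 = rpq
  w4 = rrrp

w1: Trace: 1 -r-> 1 -p-> 0 -p-> 3 -p-> 2 -r-> 0 -q-> 3  → end 3, accepted
w2: Trace: 1 -p-> 0 -q-> 3 -p-> 2 -r-> 0  → end 0, rejected
w3: Trace: 1 -r-> 1 -p-> 0 -q-> 3  → end 3, accepted
w4: Trace: 1 -r-> 1 -r-> 1 -r-> 1 -p-> 0  → end 0, rejected

2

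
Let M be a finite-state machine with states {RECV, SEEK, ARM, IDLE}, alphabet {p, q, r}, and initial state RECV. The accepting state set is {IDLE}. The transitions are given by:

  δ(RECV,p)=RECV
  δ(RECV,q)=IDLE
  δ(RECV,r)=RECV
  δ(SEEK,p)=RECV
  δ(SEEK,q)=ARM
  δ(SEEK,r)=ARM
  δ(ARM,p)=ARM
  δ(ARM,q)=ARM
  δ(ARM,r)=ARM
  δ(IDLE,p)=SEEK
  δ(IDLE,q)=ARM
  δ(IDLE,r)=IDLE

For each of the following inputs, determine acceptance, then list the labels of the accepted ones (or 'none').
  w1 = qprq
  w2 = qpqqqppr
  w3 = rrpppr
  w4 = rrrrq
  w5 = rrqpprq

w1: Trace: RECV -q-> IDLE -p-> SEEK -r-> ARM -q-> ARM  → end ARM, rejected
w2: Trace: RECV -q-> IDLE -p-> SEEK -q-> ARM -q-> ARM -q-> ARM -p-> ARM -p-> ARM -r-> ARM  → end ARM, rejected
w3: Trace: RECV -r-> RECV -r-> RECV -p-> RECV -p-> RECV -p-> RECV -r-> RECV  → end RECV, rejected
w4: Trace: RECV -r-> RECV -r-> RECV -r-> RECV -r-> RECV -q-> IDLE  → end IDLE, accepted
w5: Trace: RECV -r-> RECV -r-> RECV -q-> IDLE -p-> SEEK -p-> RECV -r-> RECV -q-> IDLE  → end IDLE, accepted

w4, w5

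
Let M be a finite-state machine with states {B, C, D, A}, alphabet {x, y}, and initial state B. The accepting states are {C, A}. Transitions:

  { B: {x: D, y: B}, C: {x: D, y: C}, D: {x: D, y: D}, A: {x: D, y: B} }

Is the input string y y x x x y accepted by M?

No

B → B → B → D → D → D → D
End state D is not accepting.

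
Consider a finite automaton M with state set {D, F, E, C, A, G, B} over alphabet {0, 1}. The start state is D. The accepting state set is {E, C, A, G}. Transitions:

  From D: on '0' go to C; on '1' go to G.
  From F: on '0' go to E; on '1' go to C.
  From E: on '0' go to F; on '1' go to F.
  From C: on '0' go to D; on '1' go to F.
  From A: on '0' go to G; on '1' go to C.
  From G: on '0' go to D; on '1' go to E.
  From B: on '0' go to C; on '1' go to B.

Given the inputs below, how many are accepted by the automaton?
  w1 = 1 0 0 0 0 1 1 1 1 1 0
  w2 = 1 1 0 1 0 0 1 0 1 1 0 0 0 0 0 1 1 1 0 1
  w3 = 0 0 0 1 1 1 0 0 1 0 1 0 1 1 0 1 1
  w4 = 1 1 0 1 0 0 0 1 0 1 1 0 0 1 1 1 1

w1:
  start at D
  read '1': D → G
  read '0': G → D
  read '0': D → C
  read '0': C → D
  read '0': D → C
  read '1': C → F
  read '1': F → C
  read '1': C → F
  read '1': F → C
  read '1': C → F
  read '0': F → E
  end E, accepted
w2:
  start at D
  read '1': D → G
  read '1': G → E
  read '0': E → F
  read '1': F → C
  read '0': C → D
  read '0': D → C
  read '1': C → F
  read '0': F → E
  read '1': E → F
  read '1': F → C
  read '0': C → D
  read '0': D → C
  read '0': C → D
  read '0': D → C
  read '0': C → D
  read '1': D → G
  read '1': G → E
  read '1': E → F
  read '0': F → E
  read '1': E → F
  end F, rejected
w3:
  start at D
  read '0': D → C
  read '0': C → D
  read '0': D → C
  read '1': C → F
  read '1': F → C
  read '1': C → F
  read '0': F → E
  read '0': E → F
  read '1': F → C
  read '0': C → D
  read '1': D → G
  read '0': G → D
  read '1': D → G
  read '1': G → E
  read '0': E → F
  read '1': F → C
  read '1': C → F
  end F, rejected
w4:
  start at D
  read '1': D → G
  read '1': G → E
  read '0': E → F
  read '1': F → C
  read '0': C → D
  read '0': D → C
  read '0': C → D
  read '1': D → G
  read '0': G → D
  read '1': D → G
  read '1': G → E
  read '0': E → F
  read '0': F → E
  read '1': E → F
  read '1': F → C
  read '1': C → F
  read '1': F → C
  end C, accepted

2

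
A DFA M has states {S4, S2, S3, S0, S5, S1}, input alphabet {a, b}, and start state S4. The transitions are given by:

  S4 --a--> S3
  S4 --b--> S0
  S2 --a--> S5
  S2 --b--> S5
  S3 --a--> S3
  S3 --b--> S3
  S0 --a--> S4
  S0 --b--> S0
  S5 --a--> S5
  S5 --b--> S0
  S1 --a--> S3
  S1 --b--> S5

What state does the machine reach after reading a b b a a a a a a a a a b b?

start at S4
read 'a': S4 → S3
read 'b': S3 → S3
read 'b': S3 → S3
read 'a': S3 → S3
read 'a': S3 → S3
read 'a': S3 → S3
read 'a': S3 → S3
read 'a': S3 → S3
read 'a': S3 → S3
read 'a': S3 → S3
read 'a': S3 → S3
read 'a': S3 → S3
read 'b': S3 → S3
read 'b': S3 → S3

S3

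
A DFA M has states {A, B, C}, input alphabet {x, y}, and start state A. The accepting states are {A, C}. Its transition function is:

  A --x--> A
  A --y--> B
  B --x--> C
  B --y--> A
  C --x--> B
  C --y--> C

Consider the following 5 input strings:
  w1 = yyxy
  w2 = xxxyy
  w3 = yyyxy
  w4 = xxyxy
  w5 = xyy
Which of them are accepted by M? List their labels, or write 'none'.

w1: Trace: A -y-> B -y-> A -x-> A -y-> B  → end B, rejected
w2: Trace: A -x-> A -x-> A -x-> A -y-> B -y-> A  → end A, accepted
w3: Trace: A -y-> B -y-> A -y-> B -x-> C -y-> C  → end C, accepted
w4: Trace: A -x-> A -x-> A -y-> B -x-> C -y-> C  → end C, accepted
w5: Trace: A -x-> A -y-> B -y-> A  → end A, accepted

w2, w3, w4, w5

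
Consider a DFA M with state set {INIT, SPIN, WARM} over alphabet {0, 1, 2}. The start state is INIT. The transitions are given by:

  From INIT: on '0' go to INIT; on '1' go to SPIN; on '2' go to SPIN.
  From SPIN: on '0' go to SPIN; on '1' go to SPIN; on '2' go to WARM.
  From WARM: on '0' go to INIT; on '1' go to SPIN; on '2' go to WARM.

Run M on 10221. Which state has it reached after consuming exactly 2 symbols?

SPIN

start at INIT
read '1': INIT → SPIN
read '0': SPIN → SPIN
After 2 symbols: SPIN.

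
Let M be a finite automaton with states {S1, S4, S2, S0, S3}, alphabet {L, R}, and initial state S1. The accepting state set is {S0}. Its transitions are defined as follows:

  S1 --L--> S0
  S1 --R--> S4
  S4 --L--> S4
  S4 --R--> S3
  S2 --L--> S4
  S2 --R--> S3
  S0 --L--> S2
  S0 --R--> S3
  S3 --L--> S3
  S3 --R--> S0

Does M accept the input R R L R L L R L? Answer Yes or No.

S1 → S4 → S3 → S3 → S0 → S2 → S4 → S3 → S3
End state S3 is not accepting.

No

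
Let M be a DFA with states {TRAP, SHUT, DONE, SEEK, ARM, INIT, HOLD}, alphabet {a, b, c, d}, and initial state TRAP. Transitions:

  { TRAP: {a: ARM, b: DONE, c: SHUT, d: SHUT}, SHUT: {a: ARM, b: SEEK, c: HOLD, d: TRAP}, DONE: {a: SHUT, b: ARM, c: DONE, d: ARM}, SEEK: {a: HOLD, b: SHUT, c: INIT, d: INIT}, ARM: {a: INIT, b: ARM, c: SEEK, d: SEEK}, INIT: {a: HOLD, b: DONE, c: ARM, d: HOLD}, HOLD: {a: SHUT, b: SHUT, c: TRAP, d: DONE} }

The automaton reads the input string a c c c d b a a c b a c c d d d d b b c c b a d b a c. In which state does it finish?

TRAP → ARM → SEEK → INIT → ARM → SEEK → SHUT → ARM → INIT → ARM → ARM → INIT → ARM → SEEK → INIT → HOLD → DONE → ARM → ARM → ARM → SEEK → INIT → DONE → SHUT → TRAP → DONE → SHUT → HOLD

HOLD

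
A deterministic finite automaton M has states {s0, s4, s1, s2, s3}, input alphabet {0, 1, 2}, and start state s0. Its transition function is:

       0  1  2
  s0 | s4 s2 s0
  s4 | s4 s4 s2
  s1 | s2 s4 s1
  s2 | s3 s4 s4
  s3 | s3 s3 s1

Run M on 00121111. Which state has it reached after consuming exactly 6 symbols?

Trace: s0 -0-> s4 -0-> s4 -1-> s4 -2-> s2 -1-> s4 -1-> s4
After 6 symbols: s4.

s4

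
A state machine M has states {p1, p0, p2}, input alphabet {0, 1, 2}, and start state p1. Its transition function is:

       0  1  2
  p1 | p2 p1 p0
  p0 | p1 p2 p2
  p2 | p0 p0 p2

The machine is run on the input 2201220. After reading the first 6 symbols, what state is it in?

p2

Trace: p1 -2-> p0 -2-> p2 -0-> p0 -1-> p2 -2-> p2 -2-> p2
After 6 symbols: p2.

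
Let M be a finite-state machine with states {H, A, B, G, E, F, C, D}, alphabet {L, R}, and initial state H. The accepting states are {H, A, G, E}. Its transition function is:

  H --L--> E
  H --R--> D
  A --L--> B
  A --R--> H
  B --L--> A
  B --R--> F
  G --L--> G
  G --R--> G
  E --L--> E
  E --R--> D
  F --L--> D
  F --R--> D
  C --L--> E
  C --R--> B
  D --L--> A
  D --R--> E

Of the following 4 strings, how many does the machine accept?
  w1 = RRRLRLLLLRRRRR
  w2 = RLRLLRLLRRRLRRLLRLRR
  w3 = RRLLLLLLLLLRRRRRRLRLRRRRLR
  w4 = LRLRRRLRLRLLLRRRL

w1: Trace: H -R-> D -R-> E -R-> D -L-> A -R-> H -L-> E -L-> E -L-> E -L-> E -R-> D -R-> E -R-> D -R-> E -R-> D  → end D, rejected
w2: Trace: H -R-> D -L-> A -R-> H -L-> E -L-> E -R-> D -L-> A -L-> B -R-> F -R-> D -R-> E -L-> E -R-> D -R-> E -L-> E -L-> E -R-> D -L-> A -R-> H -R-> D  → end D, rejected
w3: Trace: H -R-> D -R-> E -L-> E -L-> E -L-> E -L-> E -L-> E -L-> E -L-> E -L-> E -L-> E -R-> D -R-> E -R-> D -R-> E -R-> D -R-> E -L-> E -R-> D -L-> A -R-> H -R-> D -R-> E -R-> D -L-> A -R-> H  → end H, accepted
w4: Trace: H -L-> E -R-> D -L-> A -R-> H -R-> D -R-> E -L-> E -R-> D -L-> A -R-> H -L-> E -L-> E -L-> E -R-> D -R-> E -R-> D -L-> A  → end A, accepted

2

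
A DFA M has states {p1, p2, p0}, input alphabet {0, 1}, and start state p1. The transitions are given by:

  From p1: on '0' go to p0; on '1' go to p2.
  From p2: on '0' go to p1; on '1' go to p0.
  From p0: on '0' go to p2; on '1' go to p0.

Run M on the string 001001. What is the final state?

p2

Trace: p1 -0-> p0 -0-> p2 -1-> p0 -0-> p2 -0-> p1 -1-> p2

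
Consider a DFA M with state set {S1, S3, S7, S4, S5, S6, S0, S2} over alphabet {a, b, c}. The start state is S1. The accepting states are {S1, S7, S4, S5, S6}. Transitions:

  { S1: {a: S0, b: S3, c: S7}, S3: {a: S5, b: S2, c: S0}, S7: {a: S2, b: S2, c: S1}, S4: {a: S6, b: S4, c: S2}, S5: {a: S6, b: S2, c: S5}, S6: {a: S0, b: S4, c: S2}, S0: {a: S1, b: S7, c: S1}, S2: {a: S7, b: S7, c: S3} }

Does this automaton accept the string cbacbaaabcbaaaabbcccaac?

Trace: S1 -c-> S7 -b-> S2 -a-> S7 -c-> S1 -b-> S3 -a-> S5 -a-> S6 -a-> S0 -b-> S7 -c-> S1 -b-> S3 -a-> S5 -a-> S6 -a-> S0 -a-> S1 -b-> S3 -b-> S2 -c-> S3 -c-> S0 -c-> S1 -a-> S0 -a-> S1 -c-> S7
End state S7 is accepting.

Yes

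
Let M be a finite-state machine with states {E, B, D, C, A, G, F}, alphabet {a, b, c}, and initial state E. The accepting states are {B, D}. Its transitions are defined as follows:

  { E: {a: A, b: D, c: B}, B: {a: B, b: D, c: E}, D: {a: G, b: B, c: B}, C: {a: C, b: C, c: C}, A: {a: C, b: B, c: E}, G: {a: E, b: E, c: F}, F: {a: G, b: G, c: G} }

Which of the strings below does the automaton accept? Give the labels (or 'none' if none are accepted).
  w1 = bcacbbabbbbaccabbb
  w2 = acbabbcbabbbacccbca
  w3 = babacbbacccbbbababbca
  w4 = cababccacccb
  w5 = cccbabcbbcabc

w1:
  start at E
  read 'b': E → D
  read 'c': D → B
  read 'a': B → B
  read 'c': B → E
  read 'b': E → D
  read 'b': D → B
  read 'a': B → B
  read 'b': B → D
  read 'b': D → B
  read 'b': B → D
  read 'b': D → B
  read 'a': B → B
  read 'c': B → E
  read 'c': E → B
  read 'a': B → B
  read 'b': B → D
  read 'b': D → B
  read 'b': B → D
  end D, accepted
w2:
  start at E
  read 'a': E → A
  read 'c': A → E
  read 'b': E → D
  read 'a': D → G
  read 'b': G → E
  read 'b': E → D
  read 'c': D → B
  read 'b': B → D
  read 'a': D → G
  read 'b': G → E
  read 'b': E → D
  read 'b': D → B
  read 'a': B → B
  read 'c': B → E
  read 'c': E → B
  read 'c': B → E
  read 'b': E → D
  read 'c': D → B
  read 'a': B → B
  end B, accepted
w3:
  start at E
  read 'b': E → D
  read 'a': D → G
  read 'b': G → E
  read 'a': E → A
  read 'c': A → E
  read 'b': E → D
  read 'b': D → B
  read 'a': B → B
  read 'c': B → E
  read 'c': E → B
  read 'c': B → E
  read 'b': E → D
  read 'b': D → B
  read 'b': B → D
  read 'a': D → G
  read 'b': G → E
  read 'a': E → A
  read 'b': A → B
  read 'b': B → D
  read 'c': D → B
  read 'a': B → B
  end B, accepted
w4:
  start at E
  read 'c': E → B
  read 'a': B → B
  read 'b': B → D
  read 'a': D → G
  read 'b': G → E
  read 'c': E → B
  read 'c': B → E
  read 'a': E → A
  read 'c': A → E
  read 'c': E → B
  read 'c': B → E
  read 'b': E → D
  end D, accepted
w5:
  start at E
  read 'c': E → B
  read 'c': B → E
  read 'c': E → B
  read 'b': B → D
  read 'a': D → G
  read 'b': G → E
  read 'c': E → B
  read 'b': B → D
  read 'b': D → B
  read 'c': B → E
  read 'a': E → A
  read 'b': A → B
  read 'c': B → E
  end E, rejected

w1, w2, w3, w4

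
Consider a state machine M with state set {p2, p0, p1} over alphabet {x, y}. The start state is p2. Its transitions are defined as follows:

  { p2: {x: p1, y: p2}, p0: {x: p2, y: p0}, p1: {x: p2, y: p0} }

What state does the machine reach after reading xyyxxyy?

Trace: p2 -x-> p1 -y-> p0 -y-> p0 -x-> p2 -x-> p1 -y-> p0 -y-> p0

p0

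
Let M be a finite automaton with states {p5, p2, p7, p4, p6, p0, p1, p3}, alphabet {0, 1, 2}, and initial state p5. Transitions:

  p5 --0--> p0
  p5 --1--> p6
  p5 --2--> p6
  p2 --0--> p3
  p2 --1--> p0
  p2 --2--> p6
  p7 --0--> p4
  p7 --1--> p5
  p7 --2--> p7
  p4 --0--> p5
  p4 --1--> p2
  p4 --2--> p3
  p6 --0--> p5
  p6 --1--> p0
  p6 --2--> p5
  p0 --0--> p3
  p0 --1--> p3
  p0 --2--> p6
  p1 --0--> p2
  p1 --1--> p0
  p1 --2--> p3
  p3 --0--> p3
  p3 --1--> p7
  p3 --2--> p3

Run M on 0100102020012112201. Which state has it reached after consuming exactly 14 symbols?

p5

p5 → p0 → p3 → p3 → p3 → p7 → p4 → p3 → p3 → p3 → p3 → p3 → p7 → p7 → p5
After 14 symbols: p5.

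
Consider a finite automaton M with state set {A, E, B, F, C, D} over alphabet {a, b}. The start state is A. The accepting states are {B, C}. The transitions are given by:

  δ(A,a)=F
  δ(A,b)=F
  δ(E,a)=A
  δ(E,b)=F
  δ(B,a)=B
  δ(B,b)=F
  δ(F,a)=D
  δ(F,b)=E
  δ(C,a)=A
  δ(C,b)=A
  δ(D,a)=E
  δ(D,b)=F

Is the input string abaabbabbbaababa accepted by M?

No

A → F → E → A → F → E → F → D → F → E → F → D → E → F → D → F → D
End state D is not accepting.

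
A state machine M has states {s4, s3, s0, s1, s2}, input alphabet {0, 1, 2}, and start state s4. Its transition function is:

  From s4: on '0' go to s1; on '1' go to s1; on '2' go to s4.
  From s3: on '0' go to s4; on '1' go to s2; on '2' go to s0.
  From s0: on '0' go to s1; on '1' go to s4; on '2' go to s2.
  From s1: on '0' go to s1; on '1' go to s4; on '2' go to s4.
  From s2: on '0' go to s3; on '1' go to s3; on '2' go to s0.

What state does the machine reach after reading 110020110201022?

s4

s4 → s1 → s4 → s1 → s1 → s4 → s1 → s4 → s1 → s1 → s4 → s1 → s4 → s1 → s4 → s4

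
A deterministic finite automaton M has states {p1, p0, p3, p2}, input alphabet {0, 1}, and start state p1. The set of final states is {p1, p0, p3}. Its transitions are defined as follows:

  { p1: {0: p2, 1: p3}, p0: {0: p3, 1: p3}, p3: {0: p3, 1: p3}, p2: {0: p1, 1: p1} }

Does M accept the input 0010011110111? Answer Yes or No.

Yes

start at p1
read '0': p1 → p2
read '0': p2 → p1
read '1': p1 → p3
read '0': p3 → p3
read '0': p3 → p3
read '1': p3 → p3
read '1': p3 → p3
read '1': p3 → p3
read '1': p3 → p3
read '0': p3 → p3
read '1': p3 → p3
read '1': p3 → p3
read '1': p3 → p3
End state p3 is accepting.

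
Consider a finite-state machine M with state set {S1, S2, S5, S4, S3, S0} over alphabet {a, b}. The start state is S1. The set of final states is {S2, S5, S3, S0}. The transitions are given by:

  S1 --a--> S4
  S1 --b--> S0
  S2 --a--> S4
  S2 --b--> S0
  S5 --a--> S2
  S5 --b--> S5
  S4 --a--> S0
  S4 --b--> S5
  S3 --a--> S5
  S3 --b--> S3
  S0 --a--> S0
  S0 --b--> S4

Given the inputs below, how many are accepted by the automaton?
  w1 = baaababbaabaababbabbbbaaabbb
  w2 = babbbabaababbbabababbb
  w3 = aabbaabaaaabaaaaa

3

w1: S1 → S0 → S0 → S0 → S0 → S4 → S0 → S4 → S5 → S2 → S4 → S5 → S2 → S4 → S5 → S2 → S0 → S4 → S0 → S4 → S5 → S5 → S5 → S2 → S4 → S0 → S4 → S5 → S5  → end S5, accepted
w2: S1 → S0 → S0 → S4 → S5 → S5 → S2 → S0 → S0 → S0 → S4 → S0 → S4 → S5 → S5 → S2 → S0 → S0 → S4 → S0 → S4 → S5 → S5  → end S5, accepted
w3: S1 → S4 → S0 → S4 → S5 → S2 → S4 → S5 → S2 → S4 → S0 → S0 → S4 → S0 → S0 → S0 → S0 → S0  → end S0, accepted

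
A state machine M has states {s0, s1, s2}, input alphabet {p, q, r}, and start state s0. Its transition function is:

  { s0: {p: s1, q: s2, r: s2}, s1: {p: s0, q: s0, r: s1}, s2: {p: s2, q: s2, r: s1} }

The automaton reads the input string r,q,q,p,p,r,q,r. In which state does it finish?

s2

Trace: s0 -r-> s2 -q-> s2 -q-> s2 -p-> s2 -p-> s2 -r-> s1 -q-> s0 -r-> s2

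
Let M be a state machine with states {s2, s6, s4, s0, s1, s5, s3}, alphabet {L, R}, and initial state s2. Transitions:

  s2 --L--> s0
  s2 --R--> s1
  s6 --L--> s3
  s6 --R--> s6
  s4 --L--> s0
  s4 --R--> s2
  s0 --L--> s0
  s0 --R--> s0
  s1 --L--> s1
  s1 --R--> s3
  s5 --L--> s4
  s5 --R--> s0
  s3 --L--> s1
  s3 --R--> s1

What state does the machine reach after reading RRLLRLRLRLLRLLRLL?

s1

Trace: s2 -R-> s1 -R-> s3 -L-> s1 -L-> s1 -R-> s3 -L-> s1 -R-> s3 -L-> s1 -R-> s3 -L-> s1 -L-> s1 -R-> s3 -L-> s1 -L-> s1 -R-> s3 -L-> s1 -L-> s1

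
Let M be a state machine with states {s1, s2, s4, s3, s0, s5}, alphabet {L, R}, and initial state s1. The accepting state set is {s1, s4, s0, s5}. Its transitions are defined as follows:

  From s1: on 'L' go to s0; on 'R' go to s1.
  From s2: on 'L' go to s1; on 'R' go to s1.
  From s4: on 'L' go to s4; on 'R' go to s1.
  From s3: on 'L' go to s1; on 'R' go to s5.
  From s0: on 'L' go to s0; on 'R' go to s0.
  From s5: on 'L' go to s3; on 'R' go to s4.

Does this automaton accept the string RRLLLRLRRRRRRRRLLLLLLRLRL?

Yes

start at s1
read 'R': s1 → s1
read 'R': s1 → s1
read 'L': s1 → s0
read 'L': s0 → s0
read 'L': s0 → s0
read 'R': s0 → s0
read 'L': s0 → s0
read 'R': s0 → s0
read 'R': s0 → s0
read 'R': s0 → s0
read 'R': s0 → s0
read 'R': s0 → s0
read 'R': s0 → s0
read 'R': s0 → s0
read 'R': s0 → s0
read 'L': s0 → s0
read 'L': s0 → s0
read 'L': s0 → s0
read 'L': s0 → s0
read 'L': s0 → s0
read 'L': s0 → s0
read 'R': s0 → s0
read 'L': s0 → s0
read 'R': s0 → s0
read 'L': s0 → s0
End state s0 is accepting.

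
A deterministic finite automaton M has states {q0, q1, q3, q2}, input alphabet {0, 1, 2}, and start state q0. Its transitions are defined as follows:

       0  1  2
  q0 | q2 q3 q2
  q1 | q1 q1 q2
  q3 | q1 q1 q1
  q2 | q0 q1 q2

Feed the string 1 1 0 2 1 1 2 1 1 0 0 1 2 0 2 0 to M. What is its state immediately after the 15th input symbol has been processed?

q2

q0 → q3 → q1 → q1 → q2 → q1 → q1 → q2 → q1 → q1 → q1 → q1 → q1 → q2 → q0 → q2
After 15 symbols: q2.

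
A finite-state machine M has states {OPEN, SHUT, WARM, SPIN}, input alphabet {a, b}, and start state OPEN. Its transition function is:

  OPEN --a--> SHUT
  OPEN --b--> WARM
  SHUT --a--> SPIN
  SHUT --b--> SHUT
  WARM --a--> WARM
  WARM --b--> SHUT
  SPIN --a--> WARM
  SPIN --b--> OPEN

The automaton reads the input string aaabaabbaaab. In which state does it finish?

SHUT

OPEN → SHUT → SPIN → WARM → SHUT → SPIN → WARM → SHUT → SHUT → SPIN → WARM → WARM → SHUT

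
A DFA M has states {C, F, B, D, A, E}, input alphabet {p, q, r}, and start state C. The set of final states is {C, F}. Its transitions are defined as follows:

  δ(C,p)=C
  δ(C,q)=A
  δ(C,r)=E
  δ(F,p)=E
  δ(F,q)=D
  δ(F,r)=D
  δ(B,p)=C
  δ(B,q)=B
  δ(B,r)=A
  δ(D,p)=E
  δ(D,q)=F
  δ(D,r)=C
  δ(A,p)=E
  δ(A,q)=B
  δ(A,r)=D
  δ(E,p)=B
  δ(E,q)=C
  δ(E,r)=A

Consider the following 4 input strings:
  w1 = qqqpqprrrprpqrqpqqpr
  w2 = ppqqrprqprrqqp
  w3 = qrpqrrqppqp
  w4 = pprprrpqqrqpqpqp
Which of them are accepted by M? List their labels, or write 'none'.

w1: Trace: C -q-> A -q-> B -q-> B -p-> C -q-> A -p-> E -r-> A -r-> D -r-> C -p-> C -r-> E -p-> B -q-> B -r-> A -q-> B -p-> C -q-> A -q-> B -p-> C -r-> E  → end E, rejected
w2: Trace: C -p-> C -p-> C -q-> A -q-> B -r-> A -p-> E -r-> A -q-> B -p-> C -r-> E -r-> A -q-> B -q-> B -p-> C  → end C, accepted
w3: Trace: C -q-> A -r-> D -p-> E -q-> C -r-> E -r-> A -q-> B -p-> C -p-> C -q-> A -p-> E  → end E, rejected
w4: Trace: C -p-> C -p-> C -r-> E -p-> B -r-> A -r-> D -p-> E -q-> C -q-> A -r-> D -q-> F -p-> E -q-> C -p-> C -q-> A -p-> E  → end E, rejected

w2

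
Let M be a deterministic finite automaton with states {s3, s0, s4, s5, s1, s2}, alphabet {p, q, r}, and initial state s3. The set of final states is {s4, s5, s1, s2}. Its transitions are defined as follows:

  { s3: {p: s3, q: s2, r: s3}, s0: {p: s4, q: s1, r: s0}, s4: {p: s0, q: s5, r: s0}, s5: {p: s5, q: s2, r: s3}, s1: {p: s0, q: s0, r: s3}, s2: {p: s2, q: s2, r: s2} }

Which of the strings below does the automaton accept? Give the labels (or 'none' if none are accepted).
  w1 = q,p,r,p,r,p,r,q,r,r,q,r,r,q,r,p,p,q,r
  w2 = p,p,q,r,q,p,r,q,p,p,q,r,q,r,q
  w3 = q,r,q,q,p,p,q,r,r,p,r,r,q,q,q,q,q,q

w1, w2, w3

w1: s3 → s2 → s2 → s2 → s2 → s2 → s2 → s2 → s2 → s2 → s2 → s2 → s2 → s2 → s2 → s2 → s2 → s2 → s2 → s2  → end s2, accepted
w2: s3 → s3 → s3 → s2 → s2 → s2 → s2 → s2 → s2 → s2 → s2 → s2 → s2 → s2 → s2 → s2  → end s2, accepted
w3: s3 → s2 → s2 → s2 → s2 → s2 → s2 → s2 → s2 → s2 → s2 → s2 → s2 → s2 → s2 → s2 → s2 → s2 → s2  → end s2, accepted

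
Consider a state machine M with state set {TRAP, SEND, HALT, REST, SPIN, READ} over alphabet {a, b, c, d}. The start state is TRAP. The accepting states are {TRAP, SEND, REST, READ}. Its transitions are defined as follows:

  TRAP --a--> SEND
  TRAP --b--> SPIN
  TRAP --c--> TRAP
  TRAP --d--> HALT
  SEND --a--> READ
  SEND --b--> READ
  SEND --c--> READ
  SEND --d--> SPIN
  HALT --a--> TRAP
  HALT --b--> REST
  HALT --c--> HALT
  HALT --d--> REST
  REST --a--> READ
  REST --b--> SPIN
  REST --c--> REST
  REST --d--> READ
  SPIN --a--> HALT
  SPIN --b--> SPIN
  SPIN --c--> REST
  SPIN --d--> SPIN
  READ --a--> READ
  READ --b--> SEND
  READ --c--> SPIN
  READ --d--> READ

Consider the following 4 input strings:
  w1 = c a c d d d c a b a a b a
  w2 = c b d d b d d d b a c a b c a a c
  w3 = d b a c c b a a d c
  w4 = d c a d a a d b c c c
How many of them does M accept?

w1: Trace: TRAP -c-> TRAP -a-> SEND -c-> READ -d-> READ -d-> READ -d-> READ -c-> SPIN -a-> HALT -b-> REST -a-> READ -a-> READ -b-> SEND -a-> READ  → end READ, accepted
w2: Trace: TRAP -c-> TRAP -b-> SPIN -d-> SPIN -d-> SPIN -b-> SPIN -d-> SPIN -d-> SPIN -d-> SPIN -b-> SPIN -a-> HALT -c-> HALT -a-> TRAP -b-> SPIN -c-> REST -a-> READ -a-> READ -c-> SPIN  → end SPIN, rejected
w3: Trace: TRAP -d-> HALT -b-> REST -a-> READ -c-> SPIN -c-> REST -b-> SPIN -a-> HALT -a-> TRAP -d-> HALT -c-> HALT  → end HALT, rejected
w4: Trace: TRAP -d-> HALT -c-> HALT -a-> TRAP -d-> HALT -a-> TRAP -a-> SEND -d-> SPIN -b-> SPIN -c-> REST -c-> REST -c-> REST  → end REST, accepted

2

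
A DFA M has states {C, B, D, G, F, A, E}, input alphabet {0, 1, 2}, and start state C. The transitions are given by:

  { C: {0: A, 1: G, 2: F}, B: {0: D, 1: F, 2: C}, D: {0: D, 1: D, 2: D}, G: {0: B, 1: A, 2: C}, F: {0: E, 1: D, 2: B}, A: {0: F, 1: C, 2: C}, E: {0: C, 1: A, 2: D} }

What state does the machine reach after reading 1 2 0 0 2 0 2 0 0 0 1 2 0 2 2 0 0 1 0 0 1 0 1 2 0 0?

D

Trace: C -1-> G -2-> C -0-> A -0-> F -2-> B -0-> D -2-> D -0-> D -0-> D -0-> D -1-> D -2-> D -0-> D -2-> D -2-> D -0-> D -0-> D -1-> D -0-> D -0-> D -1-> D -0-> D -1-> D -2-> D -0-> D -0-> D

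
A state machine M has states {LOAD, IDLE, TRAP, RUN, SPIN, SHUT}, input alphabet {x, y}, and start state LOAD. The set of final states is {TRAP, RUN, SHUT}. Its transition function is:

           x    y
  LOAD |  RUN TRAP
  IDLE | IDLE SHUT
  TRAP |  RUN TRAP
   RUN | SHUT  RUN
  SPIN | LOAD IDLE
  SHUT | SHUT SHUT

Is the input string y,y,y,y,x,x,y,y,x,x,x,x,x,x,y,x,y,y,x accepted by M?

Trace: LOAD -y-> TRAP -y-> TRAP -y-> TRAP -y-> TRAP -x-> RUN -x-> SHUT -y-> SHUT -y-> SHUT -x-> SHUT -x-> SHUT -x-> SHUT -x-> SHUT -x-> SHUT -x-> SHUT -y-> SHUT -x-> SHUT -y-> SHUT -y-> SHUT -x-> SHUT
End state SHUT is accepting.

Yes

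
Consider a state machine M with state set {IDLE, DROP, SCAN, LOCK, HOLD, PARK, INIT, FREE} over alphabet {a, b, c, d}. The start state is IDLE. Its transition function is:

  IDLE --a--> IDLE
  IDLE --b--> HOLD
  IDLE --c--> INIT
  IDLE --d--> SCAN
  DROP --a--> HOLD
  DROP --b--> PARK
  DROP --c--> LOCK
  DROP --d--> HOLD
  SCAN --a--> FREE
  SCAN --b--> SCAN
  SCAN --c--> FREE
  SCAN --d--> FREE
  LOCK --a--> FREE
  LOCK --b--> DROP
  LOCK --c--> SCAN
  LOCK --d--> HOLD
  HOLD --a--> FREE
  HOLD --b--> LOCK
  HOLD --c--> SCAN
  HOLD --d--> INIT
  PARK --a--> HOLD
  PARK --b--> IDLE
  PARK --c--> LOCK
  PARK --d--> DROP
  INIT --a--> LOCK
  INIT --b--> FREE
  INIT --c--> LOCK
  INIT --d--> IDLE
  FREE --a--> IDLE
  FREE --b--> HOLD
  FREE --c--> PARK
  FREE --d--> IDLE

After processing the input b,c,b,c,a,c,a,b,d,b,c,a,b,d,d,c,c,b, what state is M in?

Trace: IDLE -b-> HOLD -c-> SCAN -b-> SCAN -c-> FREE -a-> IDLE -c-> INIT -a-> LOCK -b-> DROP -d-> HOLD -b-> LOCK -c-> SCAN -a-> FREE -b-> HOLD -d-> INIT -d-> IDLE -c-> INIT -c-> LOCK -b-> DROP

DROP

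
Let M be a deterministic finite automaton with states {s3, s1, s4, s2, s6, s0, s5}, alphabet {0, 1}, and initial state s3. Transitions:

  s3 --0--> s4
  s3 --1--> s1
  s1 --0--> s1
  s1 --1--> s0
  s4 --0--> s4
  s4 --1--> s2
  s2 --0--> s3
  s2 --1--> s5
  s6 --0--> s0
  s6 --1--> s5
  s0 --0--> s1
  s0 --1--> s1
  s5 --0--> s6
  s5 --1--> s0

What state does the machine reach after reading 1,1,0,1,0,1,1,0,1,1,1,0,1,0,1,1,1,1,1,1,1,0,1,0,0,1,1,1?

Trace: s3 -1-> s1 -1-> s0 -0-> s1 -1-> s0 -0-> s1 -1-> s0 -1-> s1 -0-> s1 -1-> s0 -1-> s1 -1-> s0 -0-> s1 -1-> s0 -0-> s1 -1-> s0 -1-> s1 -1-> s0 -1-> s1 -1-> s0 -1-> s1 -1-> s0 -0-> s1 -1-> s0 -0-> s1 -0-> s1 -1-> s0 -1-> s1 -1-> s0

s0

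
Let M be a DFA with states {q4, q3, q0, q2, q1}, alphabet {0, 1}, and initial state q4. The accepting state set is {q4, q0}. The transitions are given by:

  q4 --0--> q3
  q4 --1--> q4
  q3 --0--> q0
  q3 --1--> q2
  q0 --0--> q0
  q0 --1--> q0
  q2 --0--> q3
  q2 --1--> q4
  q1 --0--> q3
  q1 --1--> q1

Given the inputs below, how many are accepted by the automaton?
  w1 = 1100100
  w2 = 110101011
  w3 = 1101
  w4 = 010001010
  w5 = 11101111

w1: q4 → q4 → q4 → q3 → q0 → q0 → q0 → q0  → end q0, accepted
w2: q4 → q4 → q4 → q3 → q2 → q3 → q2 → q3 → q2 → q4  → end q4, accepted
w3: q4 → q4 → q4 → q3 → q2  → end q2, rejected
w4: q4 → q3 → q2 → q3 → q0 → q0 → q0 → q0 → q0 → q0  → end q0, accepted
w5: q4 → q4 → q4 → q4 → q3 → q2 → q4 → q4 → q4  → end q4, accepted

4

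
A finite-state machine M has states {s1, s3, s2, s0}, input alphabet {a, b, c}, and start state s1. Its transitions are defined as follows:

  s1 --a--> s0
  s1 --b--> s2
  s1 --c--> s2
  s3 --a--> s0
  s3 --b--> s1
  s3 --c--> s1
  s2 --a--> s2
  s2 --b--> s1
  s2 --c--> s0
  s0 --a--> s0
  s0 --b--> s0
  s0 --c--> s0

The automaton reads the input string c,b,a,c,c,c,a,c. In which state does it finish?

start at s1
read 'c': s1 → s2
read 'b': s2 → s1
read 'a': s1 → s0
read 'c': s0 → s0
read 'c': s0 → s0
read 'c': s0 → s0
read 'a': s0 → s0
read 'c': s0 → s0

s0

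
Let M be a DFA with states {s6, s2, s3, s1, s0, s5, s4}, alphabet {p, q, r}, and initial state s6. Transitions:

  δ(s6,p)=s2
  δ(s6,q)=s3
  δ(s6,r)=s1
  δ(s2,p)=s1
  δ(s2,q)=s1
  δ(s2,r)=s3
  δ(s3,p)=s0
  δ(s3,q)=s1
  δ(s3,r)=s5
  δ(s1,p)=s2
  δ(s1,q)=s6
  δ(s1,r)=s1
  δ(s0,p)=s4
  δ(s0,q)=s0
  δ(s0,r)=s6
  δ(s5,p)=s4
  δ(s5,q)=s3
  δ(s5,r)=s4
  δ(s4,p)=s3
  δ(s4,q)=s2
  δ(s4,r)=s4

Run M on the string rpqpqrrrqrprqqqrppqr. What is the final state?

Trace: s6 -r-> s1 -p-> s2 -q-> s1 -p-> s2 -q-> s1 -r-> s1 -r-> s1 -r-> s1 -q-> s6 -r-> s1 -p-> s2 -r-> s3 -q-> s1 -q-> s6 -q-> s3 -r-> s5 -p-> s4 -p-> s3 -q-> s1 -r-> s1

s1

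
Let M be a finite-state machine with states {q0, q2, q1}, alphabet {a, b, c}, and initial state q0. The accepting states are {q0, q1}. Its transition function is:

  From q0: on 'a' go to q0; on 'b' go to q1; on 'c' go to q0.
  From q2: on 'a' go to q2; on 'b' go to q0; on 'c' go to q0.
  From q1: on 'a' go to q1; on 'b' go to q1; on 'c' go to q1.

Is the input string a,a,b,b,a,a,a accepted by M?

start at q0
read 'a': q0 → q0
read 'a': q0 → q0
read 'b': q0 → q1
read 'b': q1 → q1
read 'a': q1 → q1
read 'a': q1 → q1
read 'a': q1 → q1
End state q1 is accepting.

Yes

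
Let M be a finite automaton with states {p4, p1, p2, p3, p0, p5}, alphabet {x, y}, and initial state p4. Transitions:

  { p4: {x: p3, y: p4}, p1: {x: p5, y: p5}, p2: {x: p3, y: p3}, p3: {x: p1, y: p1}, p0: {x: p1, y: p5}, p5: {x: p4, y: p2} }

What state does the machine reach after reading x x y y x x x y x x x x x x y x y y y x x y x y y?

p4 → p3 → p1 → p5 → p2 → p3 → p1 → p5 → p2 → p3 → p1 → p5 → p4 → p3 → p1 → p5 → p4 → p4 → p4 → p4 → p3 → p1 → p5 → p4 → p4 → p4

p4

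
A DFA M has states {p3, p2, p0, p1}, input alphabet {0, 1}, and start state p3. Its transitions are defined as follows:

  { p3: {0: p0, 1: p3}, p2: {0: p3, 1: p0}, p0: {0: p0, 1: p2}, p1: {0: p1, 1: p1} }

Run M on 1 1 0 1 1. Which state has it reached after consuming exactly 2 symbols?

p3 → p3 → p3
After 2 symbols: p3.

p3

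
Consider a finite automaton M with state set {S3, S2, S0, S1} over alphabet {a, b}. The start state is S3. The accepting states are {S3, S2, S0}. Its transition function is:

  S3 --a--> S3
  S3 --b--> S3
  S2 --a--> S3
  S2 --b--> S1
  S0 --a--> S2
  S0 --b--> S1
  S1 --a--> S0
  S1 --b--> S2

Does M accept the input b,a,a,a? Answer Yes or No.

Yes

Trace: S3 -b-> S3 -a-> S3 -a-> S3 -a-> S3
End state S3 is accepting.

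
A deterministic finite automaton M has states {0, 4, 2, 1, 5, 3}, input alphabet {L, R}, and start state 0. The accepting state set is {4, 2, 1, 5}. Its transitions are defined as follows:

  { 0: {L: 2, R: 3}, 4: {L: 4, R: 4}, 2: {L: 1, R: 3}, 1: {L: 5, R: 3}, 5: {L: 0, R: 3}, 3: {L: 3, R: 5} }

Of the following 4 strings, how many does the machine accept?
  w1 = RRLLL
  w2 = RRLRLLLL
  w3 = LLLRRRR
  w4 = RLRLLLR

2

w1:
  start at 0
  read 'R': 0 → 3
  read 'R': 3 → 5
  read 'L': 5 → 0
  read 'L': 0 → 2
  read 'L': 2 → 1
  end 1, accepted
w2:
  start at 0
  read 'R': 0 → 3
  read 'R': 3 → 5
  read 'L': 5 → 0
  read 'R': 0 → 3
  read 'L': 3 → 3
  read 'L': 3 → 3
  read 'L': 3 → 3
  read 'L': 3 → 3
  end 3, rejected
w3:
  start at 0
  read 'L': 0 → 2
  read 'L': 2 → 1
  read 'L': 1 → 5
  read 'R': 5 → 3
  read 'R': 3 → 5
  read 'R': 5 → 3
  read 'R': 3 → 5
  end 5, accepted
w4:
  start at 0
  read 'R': 0 → 3
  read 'L': 3 → 3
  read 'R': 3 → 5
  read 'L': 5 → 0
  read 'L': 0 → 2
  read 'L': 2 → 1
  read 'R': 1 → 3
  end 3, rejected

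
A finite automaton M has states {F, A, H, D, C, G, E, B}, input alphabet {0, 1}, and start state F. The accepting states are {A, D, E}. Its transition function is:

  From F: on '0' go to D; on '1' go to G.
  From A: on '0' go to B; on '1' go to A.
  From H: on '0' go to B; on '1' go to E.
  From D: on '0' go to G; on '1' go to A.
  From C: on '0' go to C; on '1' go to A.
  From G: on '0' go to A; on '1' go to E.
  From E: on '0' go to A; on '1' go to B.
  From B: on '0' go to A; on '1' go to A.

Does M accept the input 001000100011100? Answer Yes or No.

F → D → G → E → A → B → A → A → B → A → B → A → A → A → B → A
End state A is accepting.

Yes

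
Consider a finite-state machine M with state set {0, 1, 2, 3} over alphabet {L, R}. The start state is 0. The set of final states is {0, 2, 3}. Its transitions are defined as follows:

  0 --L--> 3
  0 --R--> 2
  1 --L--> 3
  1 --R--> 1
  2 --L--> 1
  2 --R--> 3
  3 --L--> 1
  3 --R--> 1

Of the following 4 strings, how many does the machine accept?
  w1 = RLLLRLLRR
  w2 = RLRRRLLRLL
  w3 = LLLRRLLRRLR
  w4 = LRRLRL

1

w1:
  start at 0
  read 'R': 0 → 2
  read 'L': 2 → 1
  read 'L': 1 → 3
  read 'L': 3 → 1
  read 'R': 1 → 1
  read 'L': 1 → 3
  read 'L': 3 → 1
  read 'R': 1 → 1
  read 'R': 1 → 1
  end 1, rejected
w2:
  start at 0
  read 'R': 0 → 2
  read 'L': 2 → 1
  read 'R': 1 → 1
  read 'R': 1 → 1
  read 'R': 1 → 1
  read 'L': 1 → 3
  read 'L': 3 → 1
  read 'R': 1 → 1
  read 'L': 1 → 3
  read 'L': 3 → 1
  end 1, rejected
w3:
  start at 0
  read 'L': 0 → 3
  read 'L': 3 → 1
  read 'L': 1 → 3
  read 'R': 3 → 1
  read 'R': 1 → 1
  read 'L': 1 → 3
  read 'L': 3 → 1
  read 'R': 1 → 1
  read 'R': 1 → 1
  read 'L': 1 → 3
  read 'R': 3 → 1
  end 1, rejected
w4:
  start at 0
  read 'L': 0 → 3
  read 'R': 3 → 1
  read 'R': 1 → 1
  read 'L': 1 → 3
  read 'R': 3 → 1
  read 'L': 1 → 3
  end 3, accepted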